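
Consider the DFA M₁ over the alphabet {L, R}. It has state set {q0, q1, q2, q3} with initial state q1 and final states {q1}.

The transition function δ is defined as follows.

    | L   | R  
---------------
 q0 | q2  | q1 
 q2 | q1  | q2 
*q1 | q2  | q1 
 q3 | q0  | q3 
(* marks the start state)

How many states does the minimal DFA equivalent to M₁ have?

2

First remove the unreachable states {q0,q3}; 2 states remain.
Start with accepting vs non-accepting: {q1} | {q2}.
The partition is now stable with 2 blocks: {q1} | {q2}.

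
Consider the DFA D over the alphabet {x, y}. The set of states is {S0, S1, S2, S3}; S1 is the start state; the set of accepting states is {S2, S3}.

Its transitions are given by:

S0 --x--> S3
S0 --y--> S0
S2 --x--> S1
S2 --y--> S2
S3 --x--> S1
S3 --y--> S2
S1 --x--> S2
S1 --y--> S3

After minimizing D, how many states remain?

States {S0} cannot be reached from the start state, so discard them.
P0 = {S2,S3} | {S1}.
The partition is now stable with 2 blocks: {S2,S3} | {S1}.

2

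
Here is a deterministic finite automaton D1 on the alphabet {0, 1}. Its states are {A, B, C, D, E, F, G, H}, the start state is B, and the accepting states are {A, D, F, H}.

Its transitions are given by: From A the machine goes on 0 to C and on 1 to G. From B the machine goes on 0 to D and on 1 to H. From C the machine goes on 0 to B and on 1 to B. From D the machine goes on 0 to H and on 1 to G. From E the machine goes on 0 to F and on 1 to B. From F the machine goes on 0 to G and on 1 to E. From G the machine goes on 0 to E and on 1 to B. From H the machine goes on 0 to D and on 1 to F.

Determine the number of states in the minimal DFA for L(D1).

Reachable states from the start: {B,D,E,F,G,H}. Unreachable: {A,C} — drop them.
P0 = {D,F,H} | {B,E,G}.
Split {D,F,H} by δ(·,0) → {D,H} and {F}.
Refine {D,H} on symbol 1: members go to different blocks, giving {D} and {H}.
Split {B,E,G} by δ(·,0) → {B} and {E} and {G}.
No further refinement is possible. Final partition (6 blocks): {D} | {B} | {F} | {H} | {E} | {G}.

6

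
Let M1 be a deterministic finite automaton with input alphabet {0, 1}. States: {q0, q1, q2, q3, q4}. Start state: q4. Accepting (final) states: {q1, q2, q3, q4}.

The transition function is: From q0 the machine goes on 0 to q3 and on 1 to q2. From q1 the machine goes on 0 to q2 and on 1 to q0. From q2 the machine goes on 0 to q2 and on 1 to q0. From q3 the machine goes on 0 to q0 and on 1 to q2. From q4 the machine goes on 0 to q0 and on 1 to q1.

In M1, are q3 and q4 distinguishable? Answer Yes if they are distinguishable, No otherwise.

All states are reachable from the start state.
Start with accepting vs non-accepting: {q1,q2,q3,q4} | {q0}.
Split {q1,q2,q3,q4} by δ(·,0) → {q1,q2} and {q3,q4}.
The partition is now stable with 3 blocks: {q1,q2} | {q0} | {q3,q4}.
q3 and q4 lie in the same block of the stable partition, so they are equivalent — no string distinguishes them.

No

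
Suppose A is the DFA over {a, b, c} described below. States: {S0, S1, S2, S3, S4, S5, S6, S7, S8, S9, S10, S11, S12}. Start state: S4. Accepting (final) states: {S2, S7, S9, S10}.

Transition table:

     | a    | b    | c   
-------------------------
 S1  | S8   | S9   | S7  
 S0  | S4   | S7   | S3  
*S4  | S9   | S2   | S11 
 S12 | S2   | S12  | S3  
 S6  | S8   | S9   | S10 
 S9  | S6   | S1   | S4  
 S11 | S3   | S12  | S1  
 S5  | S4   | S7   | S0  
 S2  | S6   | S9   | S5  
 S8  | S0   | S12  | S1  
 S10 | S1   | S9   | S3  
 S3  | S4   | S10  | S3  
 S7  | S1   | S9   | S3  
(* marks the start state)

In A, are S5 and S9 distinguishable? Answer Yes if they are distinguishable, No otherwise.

Start with accepting vs non-accepting: {S2,S7,S9,S10} | {S0,S1,S3,S4,S5,S6,S8,S11,S12}.
Refine {S2,S7,S9,S10} on symbol b: members go to different blocks, giving {S2,S7,S10} and {S9}.
Split {S0,S1,S3,S4,S5,S6,S8,S11,S12} by δ(·,a) → {S0,S1,S3,S5,S6,S8,S11} and {S4} and {S12}.
Split {S0,S1,S3,S5,S6,S8,S11} by δ(·,a) → {S1,S6,S8,S11} and {S0,S3,S5}.
Split {S1,S6,S8,S11} by δ(·,a) → {S1,S6} and {S8,S11}.
The partition is now stable with 7 blocks: {S2,S7,S10} | {S1,S6} | {S9} | {S4} | {S12} | {S0,S3,S5} | {S8,S11}.
S5 and S9 end up in different blocks, so they are distinguishable. For instance, the string 'ε' is accepted from only S9.

Yes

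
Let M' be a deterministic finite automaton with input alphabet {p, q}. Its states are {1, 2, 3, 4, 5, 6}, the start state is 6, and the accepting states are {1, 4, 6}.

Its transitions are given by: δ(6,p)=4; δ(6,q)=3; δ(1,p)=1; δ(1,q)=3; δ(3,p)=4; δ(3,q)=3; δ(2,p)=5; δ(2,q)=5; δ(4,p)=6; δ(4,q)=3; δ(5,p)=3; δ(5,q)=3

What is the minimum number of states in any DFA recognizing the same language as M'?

States {1,2,5} cannot be reached from the start state, so discard them.
Start with accepting vs non-accepting: {4,6} | {3}.
The partition is now stable with 2 blocks: {4,6} | {3}.

2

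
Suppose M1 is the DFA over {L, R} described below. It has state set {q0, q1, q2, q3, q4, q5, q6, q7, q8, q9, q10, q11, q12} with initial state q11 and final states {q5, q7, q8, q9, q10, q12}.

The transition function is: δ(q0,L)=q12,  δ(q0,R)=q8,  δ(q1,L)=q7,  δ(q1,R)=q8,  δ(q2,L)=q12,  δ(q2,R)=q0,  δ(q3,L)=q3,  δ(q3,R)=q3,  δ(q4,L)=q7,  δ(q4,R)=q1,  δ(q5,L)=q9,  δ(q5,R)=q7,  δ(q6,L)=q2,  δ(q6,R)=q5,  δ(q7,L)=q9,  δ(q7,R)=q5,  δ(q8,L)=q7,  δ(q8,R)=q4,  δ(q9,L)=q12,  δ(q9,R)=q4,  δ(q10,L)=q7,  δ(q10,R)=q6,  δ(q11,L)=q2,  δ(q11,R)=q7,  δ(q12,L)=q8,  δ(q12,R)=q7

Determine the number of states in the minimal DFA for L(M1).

5

First remove the unreachable states {q3,q6,q10}; 10 states remain.
Initial partition by acceptance: {q5,q7,q8,q9,q12} | {q0,q1,q2,q4,q11}.
On input R, block {q5,q7,q8,q9,q12} splits into {q5,q7,q12} and {q8,q9}.
On input L, block {q0,q1,q2,q4,q11} splits into {q0,q1,q2,q4} and {q11}.
Refine {q0,q1,q2,q4} on symbol R: members go to different blocks, giving {q0,q1} and {q2,q4}.
The partition is now stable with 5 blocks: {q5,q7,q12} | {q0,q1} | {q8,q9} | {q11} | {q2,q4}.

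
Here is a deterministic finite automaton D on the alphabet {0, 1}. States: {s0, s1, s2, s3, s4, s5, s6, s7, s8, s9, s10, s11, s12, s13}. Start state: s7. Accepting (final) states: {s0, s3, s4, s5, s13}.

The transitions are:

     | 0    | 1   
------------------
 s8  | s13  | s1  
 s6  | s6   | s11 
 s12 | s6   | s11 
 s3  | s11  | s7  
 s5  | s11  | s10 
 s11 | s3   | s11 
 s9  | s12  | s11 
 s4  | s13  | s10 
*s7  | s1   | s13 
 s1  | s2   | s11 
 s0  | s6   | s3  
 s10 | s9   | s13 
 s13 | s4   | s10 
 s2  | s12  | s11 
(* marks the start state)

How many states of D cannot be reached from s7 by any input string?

No path from s7 leads to s0, s5, s8; the other 11 states are all reachable.

3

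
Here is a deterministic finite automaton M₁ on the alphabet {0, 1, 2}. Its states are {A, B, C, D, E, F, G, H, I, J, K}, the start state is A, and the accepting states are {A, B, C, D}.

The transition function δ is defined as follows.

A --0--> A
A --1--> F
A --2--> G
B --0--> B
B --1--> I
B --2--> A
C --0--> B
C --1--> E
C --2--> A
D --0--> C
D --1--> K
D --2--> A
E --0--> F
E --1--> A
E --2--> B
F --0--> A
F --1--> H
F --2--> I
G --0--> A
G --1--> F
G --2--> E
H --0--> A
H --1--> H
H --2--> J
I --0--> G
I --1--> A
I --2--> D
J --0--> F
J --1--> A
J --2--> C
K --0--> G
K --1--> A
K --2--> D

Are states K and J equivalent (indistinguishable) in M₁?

Yes

Every state is reachable, so we keep all 11.
Start with accepting vs non-accepting: {A,B,C,D} | {E,F,G,H,I,J,K}.
Refine {A,B,C,D} on symbol 2: members go to different blocks, giving {B,C,D} and {A}.
Split {E,F,G,H,I,J,K} by δ(·,0) → {E,I,J,K} and {F,G,H}.
No further refinement is possible. Final partition (4 blocks): {B,C,D} | {E,I,J,K} | {A} | {F,G,H}.
K and J lie in the same block of the stable partition, so they are equivalent — no string distinguishes them.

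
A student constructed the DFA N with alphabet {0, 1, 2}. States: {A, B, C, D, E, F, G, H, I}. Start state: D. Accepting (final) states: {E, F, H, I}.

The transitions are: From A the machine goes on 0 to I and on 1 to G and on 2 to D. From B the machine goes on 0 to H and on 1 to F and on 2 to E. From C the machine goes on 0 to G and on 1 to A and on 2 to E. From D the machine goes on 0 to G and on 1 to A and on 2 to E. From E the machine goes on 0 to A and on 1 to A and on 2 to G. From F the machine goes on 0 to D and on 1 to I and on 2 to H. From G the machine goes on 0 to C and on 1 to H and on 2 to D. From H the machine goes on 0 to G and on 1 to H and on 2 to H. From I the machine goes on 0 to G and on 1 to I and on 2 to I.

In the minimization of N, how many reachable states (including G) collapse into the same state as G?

1

States {B,F} cannot be reached from the start state, so discard them.
Initial partition by acceptance: {E,H,I} | {A,C,D,G}.
Split {E,H,I} by δ(·,1) → {H,I} and {E}.
On input 0, block {A,C,D,G} splits into {C,D,G} and {A}.
Split {C,D,G} by δ(·,1) → {C,D} and {G}.
Stable partition: {H,I} | {C,D} | {E} | {A} | {G} — 5 equivalence classes.
The equivalence class containing G is {G}, of size 1.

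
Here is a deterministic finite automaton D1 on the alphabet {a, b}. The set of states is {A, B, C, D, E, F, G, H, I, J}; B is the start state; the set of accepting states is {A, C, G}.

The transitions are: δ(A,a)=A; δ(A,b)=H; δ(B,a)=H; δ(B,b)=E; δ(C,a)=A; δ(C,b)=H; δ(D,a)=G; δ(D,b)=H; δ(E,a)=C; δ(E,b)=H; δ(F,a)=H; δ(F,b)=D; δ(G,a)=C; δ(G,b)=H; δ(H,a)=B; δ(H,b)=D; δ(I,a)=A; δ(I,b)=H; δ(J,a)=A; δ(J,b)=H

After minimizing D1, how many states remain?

First remove the unreachable states {F,I,J}; 7 states remain.
Start with accepting vs non-accepting: {A,C,G} | {B,D,E,H}.
On input a, block {B,D,E,H} splits into {B,H} and {D,E}.
Stable partition: {A,C,G} | {B,H} | {D,E} — 3 equivalence classes.

3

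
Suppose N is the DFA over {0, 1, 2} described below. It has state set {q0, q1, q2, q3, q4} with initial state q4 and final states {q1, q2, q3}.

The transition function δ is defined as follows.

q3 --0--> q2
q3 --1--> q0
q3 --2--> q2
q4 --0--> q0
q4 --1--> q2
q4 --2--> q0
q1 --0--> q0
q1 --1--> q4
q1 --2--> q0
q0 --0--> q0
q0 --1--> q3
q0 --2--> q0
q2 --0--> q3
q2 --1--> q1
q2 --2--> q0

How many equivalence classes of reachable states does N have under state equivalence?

5

All states are reachable from the start state.
P0 = {q1,q2,q3} | {q0,q4}.
Split {q1,q2,q3} by δ(·,0) → {q2,q3} and {q1}.
On input 1, block {q2,q3} splits into {q2} and {q3}.
Refine {q0,q4} on symbol 1: members go to different blocks, giving {q0} and {q4}.
No further refinement is possible. Final partition (5 blocks): {q2} | {q0} | {q1} | {q3} | {q4}.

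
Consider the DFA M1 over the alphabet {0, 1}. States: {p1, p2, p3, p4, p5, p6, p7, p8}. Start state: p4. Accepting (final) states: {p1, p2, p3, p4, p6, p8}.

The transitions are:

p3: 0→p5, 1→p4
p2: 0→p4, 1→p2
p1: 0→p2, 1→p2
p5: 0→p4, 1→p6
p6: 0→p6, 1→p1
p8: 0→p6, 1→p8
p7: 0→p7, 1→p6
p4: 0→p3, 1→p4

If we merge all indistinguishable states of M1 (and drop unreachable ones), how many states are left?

6

Reachable states from the start: {p1,p2,p3,p4,p5,p6}. Unreachable: {p7,p8} — drop them.
Initial partition by acceptance: {p1,p2,p3,p4,p6} | {p5}.
Split {p1,p2,p3,p4,p6} by δ(·,0) → {p1,p2,p4,p6} and {p3}.
Split {p1,p2,p4,p6} by δ(·,0) → {p1,p2,p6} and {p4}.
Split {p1,p2,p6} by δ(·,0) → {p1,p6} and {p2}.
Split {p1,p6} by δ(·,0) → {p1} and {p6}.
The partition is now stable with 6 blocks: {p1} | {p5} | {p3} | {p4} | {p2} | {p6}.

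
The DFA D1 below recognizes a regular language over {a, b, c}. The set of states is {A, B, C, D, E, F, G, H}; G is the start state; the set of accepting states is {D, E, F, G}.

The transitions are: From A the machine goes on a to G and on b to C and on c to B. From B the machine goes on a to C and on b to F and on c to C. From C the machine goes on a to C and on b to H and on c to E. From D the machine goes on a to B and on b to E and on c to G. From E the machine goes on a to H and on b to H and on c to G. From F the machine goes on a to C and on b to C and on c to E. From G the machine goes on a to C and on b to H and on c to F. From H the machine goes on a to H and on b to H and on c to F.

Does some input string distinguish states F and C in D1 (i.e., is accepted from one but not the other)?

States {A,B,D} cannot be reached from the start state, so discard them.
Start with accepting vs non-accepting: {E,F,G} | {C,H}.
The partition is now stable with 2 blocks: {E,F,G} | {C,H}.
F and C end up in different blocks, so they are distinguishable. For instance, the string 'ε' is accepted from only F.

Yes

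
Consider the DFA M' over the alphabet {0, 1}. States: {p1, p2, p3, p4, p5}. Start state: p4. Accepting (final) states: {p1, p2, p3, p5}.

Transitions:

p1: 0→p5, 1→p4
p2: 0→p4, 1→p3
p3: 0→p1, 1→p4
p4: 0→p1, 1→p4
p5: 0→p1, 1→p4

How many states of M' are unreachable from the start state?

No path from p4 leads to p2, p3; the other 3 states are all reachable.

2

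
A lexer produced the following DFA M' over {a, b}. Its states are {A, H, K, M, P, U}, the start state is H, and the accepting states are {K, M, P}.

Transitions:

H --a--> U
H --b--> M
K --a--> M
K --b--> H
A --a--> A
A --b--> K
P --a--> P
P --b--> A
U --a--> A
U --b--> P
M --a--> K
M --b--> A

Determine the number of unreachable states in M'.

0

A breadth-first search from the start state visits every state.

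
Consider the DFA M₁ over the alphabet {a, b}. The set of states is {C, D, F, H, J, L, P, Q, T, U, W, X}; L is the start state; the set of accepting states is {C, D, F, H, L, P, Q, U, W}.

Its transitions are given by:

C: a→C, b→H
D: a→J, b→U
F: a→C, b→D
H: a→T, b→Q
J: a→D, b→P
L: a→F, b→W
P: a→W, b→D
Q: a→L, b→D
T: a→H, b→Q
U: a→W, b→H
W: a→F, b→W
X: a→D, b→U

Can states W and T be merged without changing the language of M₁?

First remove the unreachable states {X}; 11 states remain.
Initial partition by acceptance: {C,D,F,H,L,P,Q,U,W} | {J,T}.
On input a, block {C,D,F,H,L,P,Q,U,W} splits into {C,F,L,P,Q,U,W} and {D,H}.
Refine {C,F,L,P,Q,U,W} on symbol b: members go to different blocks, giving {C,F,P,Q,U} and {L,W}.
Split {C,F,P,Q,U} by δ(·,a) → {P,Q,U} and {C,F}.
The partition is now stable with 5 blocks: {P,Q,U} | {J,T} | {D,H} | {L,W} | {C,F}.
W and T end up in different blocks, so they are distinguishable. For instance, the string 'ε' is accepted from only W.

No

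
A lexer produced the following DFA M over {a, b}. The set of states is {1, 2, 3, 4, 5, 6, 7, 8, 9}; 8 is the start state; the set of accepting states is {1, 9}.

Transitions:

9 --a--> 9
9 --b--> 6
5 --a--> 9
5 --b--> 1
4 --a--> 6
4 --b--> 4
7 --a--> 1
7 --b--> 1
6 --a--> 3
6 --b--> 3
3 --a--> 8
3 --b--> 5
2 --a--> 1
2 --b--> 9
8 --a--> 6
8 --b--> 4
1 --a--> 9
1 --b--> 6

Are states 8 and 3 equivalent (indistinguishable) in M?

Reachable states from the start: {1,3,4,5,6,8,9}. Unreachable: {2,7} — drop them.
Start with accepting vs non-accepting: {1,9} | {3,4,5,6,8}.
On input a, block {3,4,5,6,8} splits into {3,4,6,8} and {5}.
Refine {3,4,6,8} on symbol b: members go to different blocks, giving {4,6,8} and {3}.
On input a, block {4,6,8} splits into {4,8} and {6}.
The partition is now stable with 5 blocks: {1,9} | {4,8} | {5} | {3} | {6}.
8 and 3 end up in different blocks, so they are distinguishable. For instance, the string 'ba' is accepted from only 3.

No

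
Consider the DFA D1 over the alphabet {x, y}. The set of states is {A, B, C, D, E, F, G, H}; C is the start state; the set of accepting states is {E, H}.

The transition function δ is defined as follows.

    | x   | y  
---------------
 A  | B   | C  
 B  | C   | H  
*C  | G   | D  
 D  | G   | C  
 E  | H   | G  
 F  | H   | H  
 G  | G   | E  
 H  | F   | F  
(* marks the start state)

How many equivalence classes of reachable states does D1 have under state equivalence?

5

First remove the unreachable states {A,B}; 6 states remain.
P0 = {E,H} | {C,D,F,G}.
On input x, block {E,H} splits into {E} and {H}.
Split {C,D,F,G} by δ(·,x) → {C,D,G} and {F}.
On input y, block {C,D,G} splits into {C,D} and {G}.
The partition is now stable with 5 blocks: {E} | {C,D} | {H} | {F} | {G}.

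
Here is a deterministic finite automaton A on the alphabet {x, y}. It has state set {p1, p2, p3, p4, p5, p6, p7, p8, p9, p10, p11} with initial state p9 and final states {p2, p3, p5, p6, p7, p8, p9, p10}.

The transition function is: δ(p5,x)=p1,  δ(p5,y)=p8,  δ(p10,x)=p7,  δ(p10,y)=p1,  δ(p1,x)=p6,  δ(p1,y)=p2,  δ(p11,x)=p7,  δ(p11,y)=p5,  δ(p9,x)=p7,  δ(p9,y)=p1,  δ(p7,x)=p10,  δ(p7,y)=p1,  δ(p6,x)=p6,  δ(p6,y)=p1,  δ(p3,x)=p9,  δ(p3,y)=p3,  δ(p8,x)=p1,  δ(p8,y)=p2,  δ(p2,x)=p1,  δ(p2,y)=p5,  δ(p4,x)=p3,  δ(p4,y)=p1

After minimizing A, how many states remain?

3

First remove the unreachable states {p3,p4,p11}; 8 states remain.
Initial partition by acceptance: {p2,p5,p6,p7,p8,p9,p10} | {p1}.
Split {p2,p5,p6,p7,p8,p9,p10} by δ(·,x) → {p6,p7,p9,p10} and {p2,p5,p8}.
Stable partition: {p6,p7,p9,p10} | {p1} | {p2,p5,p8} — 3 equivalence classes.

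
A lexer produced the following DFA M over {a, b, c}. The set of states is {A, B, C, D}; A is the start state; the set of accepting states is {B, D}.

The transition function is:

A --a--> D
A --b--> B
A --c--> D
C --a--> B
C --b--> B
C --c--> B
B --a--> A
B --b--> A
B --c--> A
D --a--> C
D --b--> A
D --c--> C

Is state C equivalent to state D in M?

No

All states are reachable from the start state.
Start with accepting vs non-accepting: {B,D} | {A,C}.
No further refinement is possible. Final partition (2 blocks): {B,D} | {A,C}.
C and D end up in different blocks, so they are distinguishable. For instance, the string 'ε' is accepted from only D.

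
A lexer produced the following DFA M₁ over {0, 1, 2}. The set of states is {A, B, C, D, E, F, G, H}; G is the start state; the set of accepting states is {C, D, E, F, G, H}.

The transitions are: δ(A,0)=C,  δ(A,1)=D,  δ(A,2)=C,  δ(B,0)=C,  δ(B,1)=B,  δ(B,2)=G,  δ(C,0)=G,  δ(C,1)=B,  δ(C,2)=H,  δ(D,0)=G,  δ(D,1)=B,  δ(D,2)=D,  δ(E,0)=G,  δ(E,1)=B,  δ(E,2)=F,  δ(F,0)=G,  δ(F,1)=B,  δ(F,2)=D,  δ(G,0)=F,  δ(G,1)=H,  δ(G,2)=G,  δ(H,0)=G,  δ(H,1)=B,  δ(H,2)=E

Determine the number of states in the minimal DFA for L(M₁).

States {A} cannot be reached from the start state, so discard them.
Initial partition by acceptance: {C,D,E,F,G,H} | {B}.
On input 1, block {C,D,E,F,G,H} splits into {C,D,E,F,H} and {G}.
Stable partition: {C,D,E,F,H} | {B} | {G} — 3 equivalence classes.

3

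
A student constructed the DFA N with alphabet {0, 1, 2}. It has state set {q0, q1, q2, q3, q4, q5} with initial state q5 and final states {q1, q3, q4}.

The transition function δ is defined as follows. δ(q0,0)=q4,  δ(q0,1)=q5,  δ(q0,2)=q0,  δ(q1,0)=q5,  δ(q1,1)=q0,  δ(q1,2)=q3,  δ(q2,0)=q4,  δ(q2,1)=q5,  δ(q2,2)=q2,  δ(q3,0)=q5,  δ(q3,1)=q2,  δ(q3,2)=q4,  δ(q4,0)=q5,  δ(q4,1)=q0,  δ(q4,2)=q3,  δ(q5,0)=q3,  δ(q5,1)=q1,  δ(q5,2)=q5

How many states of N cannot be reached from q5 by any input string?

0

A breadth-first search from the start state visits every state.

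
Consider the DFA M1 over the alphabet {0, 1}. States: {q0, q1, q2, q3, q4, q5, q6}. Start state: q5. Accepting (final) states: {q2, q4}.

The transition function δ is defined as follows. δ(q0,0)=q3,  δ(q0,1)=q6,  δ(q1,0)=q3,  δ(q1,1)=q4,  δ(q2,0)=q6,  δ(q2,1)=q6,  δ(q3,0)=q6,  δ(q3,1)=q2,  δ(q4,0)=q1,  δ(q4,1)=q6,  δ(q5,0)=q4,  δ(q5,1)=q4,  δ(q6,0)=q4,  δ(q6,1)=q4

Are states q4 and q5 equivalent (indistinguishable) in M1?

No

First remove the unreachable states {q0}; 6 states remain.
Start with accepting vs non-accepting: {q2,q4} | {q1,q3,q5,q6}.
On input 0, block {q1,q3,q5,q6} splits into {q1,q3} and {q5,q6}.
On input 0, block {q2,q4} splits into {q2} and {q4}.
Split {q1,q3} by δ(·,0) → {q1} and {q3}.
No further refinement is possible. Final partition (5 blocks): {q2} | {q1} | {q5,q6} | {q4} | {q3}.
q4 and q5 end up in different blocks, so they are distinguishable. For instance, the string 'ε' is accepted from only q4.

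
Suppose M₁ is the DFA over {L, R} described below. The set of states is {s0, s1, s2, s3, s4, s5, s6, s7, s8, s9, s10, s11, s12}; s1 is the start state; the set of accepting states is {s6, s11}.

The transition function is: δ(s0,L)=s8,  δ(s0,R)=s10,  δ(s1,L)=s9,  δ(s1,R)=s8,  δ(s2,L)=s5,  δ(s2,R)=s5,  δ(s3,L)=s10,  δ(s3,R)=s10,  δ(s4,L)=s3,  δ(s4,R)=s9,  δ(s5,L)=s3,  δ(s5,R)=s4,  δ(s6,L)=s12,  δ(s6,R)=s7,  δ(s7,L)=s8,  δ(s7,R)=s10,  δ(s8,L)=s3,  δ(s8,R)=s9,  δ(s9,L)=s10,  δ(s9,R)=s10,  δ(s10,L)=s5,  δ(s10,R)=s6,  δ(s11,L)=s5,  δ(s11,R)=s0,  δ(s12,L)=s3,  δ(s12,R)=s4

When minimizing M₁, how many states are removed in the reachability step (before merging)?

BFS from s1 reaches {s1, s3, s4, s5, s6, s7, s8, s9, s10, s12}; the 3 state(s) s0, s2, s11 are never visited.

3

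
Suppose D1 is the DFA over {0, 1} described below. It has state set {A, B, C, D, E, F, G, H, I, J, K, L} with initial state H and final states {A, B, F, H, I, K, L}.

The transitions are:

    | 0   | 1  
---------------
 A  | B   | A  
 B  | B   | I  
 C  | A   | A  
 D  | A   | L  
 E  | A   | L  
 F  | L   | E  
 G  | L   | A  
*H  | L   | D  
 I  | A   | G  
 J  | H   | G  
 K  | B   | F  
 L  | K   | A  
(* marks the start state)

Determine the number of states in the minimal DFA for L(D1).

Reachable states from the start: {A,B,D,E,F,G,H,I,K,L}. Unreachable: {C,J} — drop them.
Initial partition by acceptance: {A,B,F,H,I,K,L} | {D,E,G}.
On input 1, block {A,B,F,H,I,K,L} splits into {A,B,K,L} and {F,H,I}.
Refine {A,B,K,L} on symbol 1: members go to different blocks, giving {A,L} and {B,K}.
Stable partition: {A,L} | {D,E,G} | {F,H,I} | {B,K} — 4 equivalence classes.

4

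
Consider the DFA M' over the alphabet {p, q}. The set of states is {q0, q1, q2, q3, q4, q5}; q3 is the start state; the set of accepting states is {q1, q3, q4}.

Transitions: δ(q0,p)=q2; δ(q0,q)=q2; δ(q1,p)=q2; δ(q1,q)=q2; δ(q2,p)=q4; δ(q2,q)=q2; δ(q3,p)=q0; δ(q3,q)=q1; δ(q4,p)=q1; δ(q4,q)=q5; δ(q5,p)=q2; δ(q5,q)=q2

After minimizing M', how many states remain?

5

P0 = {q1,q3,q4} | {q0,q2,q5}.
On input p, block {q1,q3,q4} splits into {q1,q3} and {q4}.
On input q, block {q1,q3} splits into {q1} and {q3}.
On input p, block {q0,q2,q5} splits into {q0,q5} and {q2}.
Stable partition: {q1} | {q0,q5} | {q4} | {q3} | {q2} — 5 equivalence classes.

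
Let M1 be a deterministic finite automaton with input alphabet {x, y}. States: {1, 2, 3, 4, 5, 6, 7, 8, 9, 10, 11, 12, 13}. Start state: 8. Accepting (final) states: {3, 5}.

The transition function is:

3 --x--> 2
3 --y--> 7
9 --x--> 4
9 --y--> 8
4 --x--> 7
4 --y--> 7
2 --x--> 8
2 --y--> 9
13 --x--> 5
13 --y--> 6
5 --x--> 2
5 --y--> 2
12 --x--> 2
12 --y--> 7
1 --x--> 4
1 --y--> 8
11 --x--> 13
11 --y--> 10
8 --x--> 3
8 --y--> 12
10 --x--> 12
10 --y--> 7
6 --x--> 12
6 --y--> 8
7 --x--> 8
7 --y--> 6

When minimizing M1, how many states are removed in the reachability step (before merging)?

5

BFS from 8 reaches {2, 3, 4, 6, 7, 8, 9, 12}; the 5 state(s) 1, 5, 10, 11, 13 are never visited.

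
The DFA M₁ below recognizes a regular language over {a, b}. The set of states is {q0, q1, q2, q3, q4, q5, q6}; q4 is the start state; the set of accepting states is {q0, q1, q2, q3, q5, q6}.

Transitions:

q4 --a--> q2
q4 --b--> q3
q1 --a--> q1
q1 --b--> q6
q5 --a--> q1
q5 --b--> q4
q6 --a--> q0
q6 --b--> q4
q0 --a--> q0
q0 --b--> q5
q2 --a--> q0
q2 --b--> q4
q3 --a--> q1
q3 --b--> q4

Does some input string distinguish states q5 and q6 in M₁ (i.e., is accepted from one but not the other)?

All states are reachable from the start state.
P0 = {q0,q1,q2,q3,q5,q6} | {q4}.
On input b, block {q0,q1,q2,q3,q5,q6} splits into {q2,q3,q5,q6} and {q0,q1}.
No further refinement is possible. Final partition (3 blocks): {q2,q3,q5,q6} | {q4} | {q0,q1}.
q5 and q6 lie in the same block of the stable partition, so they are equivalent — no string distinguishes them.

No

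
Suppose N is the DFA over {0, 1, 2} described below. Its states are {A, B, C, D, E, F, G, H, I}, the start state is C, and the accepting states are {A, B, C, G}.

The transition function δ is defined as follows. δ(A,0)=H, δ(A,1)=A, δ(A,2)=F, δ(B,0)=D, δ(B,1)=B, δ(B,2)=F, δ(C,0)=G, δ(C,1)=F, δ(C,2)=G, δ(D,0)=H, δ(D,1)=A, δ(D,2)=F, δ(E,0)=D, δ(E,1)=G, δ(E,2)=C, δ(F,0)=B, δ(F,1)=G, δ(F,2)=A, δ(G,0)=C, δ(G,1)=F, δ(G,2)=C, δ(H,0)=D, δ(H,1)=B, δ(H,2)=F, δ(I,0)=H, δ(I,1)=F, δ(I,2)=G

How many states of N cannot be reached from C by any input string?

BFS from C reaches {A, B, C, D, F, G, H}; the 2 state(s) E, I are never visited.

2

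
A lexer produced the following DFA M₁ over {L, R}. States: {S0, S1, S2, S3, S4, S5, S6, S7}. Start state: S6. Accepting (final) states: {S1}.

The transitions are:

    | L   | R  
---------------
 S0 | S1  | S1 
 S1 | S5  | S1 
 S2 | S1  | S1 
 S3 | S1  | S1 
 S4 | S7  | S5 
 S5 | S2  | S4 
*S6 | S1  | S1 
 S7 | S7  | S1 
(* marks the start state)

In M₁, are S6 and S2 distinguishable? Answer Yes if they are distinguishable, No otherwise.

Reachable states from the start: {S1,S2,S4,S5,S6,S7}. Unreachable: {S0,S3} — drop them.
P0 = {S1} | {S2,S4,S5,S6,S7}.
On input L, block {S2,S4,S5,S6,S7} splits into {S4,S5,S7} and {S2,S6}.
Refine {S4,S5,S7} on symbol L: members go to different blocks, giving {S4,S7} and {S5}.
On input R, block {S4,S7} splits into {S4} and {S7}.
The partition is now stable with 5 blocks: {S1} | {S4} | {S2,S6} | {S5} | {S7}.
S6 and S2 lie in the same block of the stable partition, so they are equivalent — no string distinguishes them.

No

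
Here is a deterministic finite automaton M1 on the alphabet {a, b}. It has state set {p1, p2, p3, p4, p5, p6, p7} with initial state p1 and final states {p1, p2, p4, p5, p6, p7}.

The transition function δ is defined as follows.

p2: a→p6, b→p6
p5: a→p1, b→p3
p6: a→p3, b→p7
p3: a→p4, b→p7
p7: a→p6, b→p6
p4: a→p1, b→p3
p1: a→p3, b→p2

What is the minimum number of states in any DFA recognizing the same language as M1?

4

Reachable states from the start: {p1,p2,p3,p4,p6,p7}. Unreachable: {p5} — drop them.
P0 = {p1,p2,p4,p6,p7} | {p3}.
On input a, block {p1,p2,p4,p6,p7} splits into {p2,p4,p7} and {p1,p6}.
Split {p2,p4,p7} by δ(·,b) → {p2,p7} and {p4}.
No further refinement is possible. Final partition (4 blocks): {p2,p7} | {p3} | {p1,p6} | {p4}.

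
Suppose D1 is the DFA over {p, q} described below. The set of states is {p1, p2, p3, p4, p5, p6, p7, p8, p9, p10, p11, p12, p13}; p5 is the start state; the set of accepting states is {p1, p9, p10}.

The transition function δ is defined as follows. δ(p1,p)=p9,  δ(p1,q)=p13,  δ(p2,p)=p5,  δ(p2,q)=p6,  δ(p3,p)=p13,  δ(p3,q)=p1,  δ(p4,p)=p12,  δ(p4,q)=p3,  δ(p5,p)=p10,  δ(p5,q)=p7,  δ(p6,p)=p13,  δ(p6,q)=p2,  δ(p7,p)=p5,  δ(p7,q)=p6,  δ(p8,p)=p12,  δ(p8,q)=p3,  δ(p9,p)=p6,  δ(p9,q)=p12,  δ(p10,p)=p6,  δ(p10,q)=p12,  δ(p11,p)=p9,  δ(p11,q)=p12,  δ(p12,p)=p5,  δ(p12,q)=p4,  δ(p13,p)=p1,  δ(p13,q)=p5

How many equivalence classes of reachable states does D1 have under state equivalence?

9

Reachable states from the start: {p1,p2,p3,p4,p5,p6,p7,p9,p10,p12,p13}. Unreachable: {p8,p11} — drop them.
P0 = {p1,p9,p10} | {p2,p3,p4,p5,p6,p7,p12,p13}.
On input p, block {p1,p9,p10} splits into {p9,p10} and {p1}.
Refine {p2,p3,p4,p5,p6,p7,p12,p13} on symbol p: members go to different blocks, giving {p2,p3,p4,p6,p7,p12} and {p5} and {p13}.
Split {p2,p3,p4,p6,p7,p12} by δ(·,p) → {p2,p7,p12} and {p3,p6} and {p4}.
On input q, block {p2,p7,p12} splits into {p2,p7} and {p12}.
Refine {p3,p6} on symbol q: members go to different blocks, giving {p3} and {p6}.
No further refinement is possible. Final partition (9 blocks): {p9,p10} | {p2,p7} | {p1} | {p5} | {p13} | {p3} | {p4} | {p12} | {p6}.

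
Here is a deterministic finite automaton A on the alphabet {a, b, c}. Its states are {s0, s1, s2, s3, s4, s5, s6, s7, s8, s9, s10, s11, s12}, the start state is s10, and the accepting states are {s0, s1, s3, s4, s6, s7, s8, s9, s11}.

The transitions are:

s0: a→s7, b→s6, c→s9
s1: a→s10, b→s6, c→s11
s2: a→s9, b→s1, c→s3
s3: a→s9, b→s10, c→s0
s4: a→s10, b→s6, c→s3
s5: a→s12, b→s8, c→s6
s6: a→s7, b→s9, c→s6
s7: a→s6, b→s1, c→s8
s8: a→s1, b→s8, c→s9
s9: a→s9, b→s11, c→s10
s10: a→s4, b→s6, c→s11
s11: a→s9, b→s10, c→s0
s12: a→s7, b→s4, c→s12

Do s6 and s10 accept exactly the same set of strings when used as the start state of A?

Reachable states from the start: {s0,s1,s3,s4,s6,s7,s8,s9,s10,s11}. Unreachable: {s2,s5,s12} — drop them.
Initial partition by acceptance: {s0,s1,s3,s4,s6,s7,s8,s9,s11} | {s10}.
Refine {s0,s1,s3,s4,s6,s7,s8,s9,s11} on symbol a: members go to different blocks, giving {s0,s3,s6,s7,s8,s9,s11} and {s1,s4}.
On input a, block {s0,s3,s6,s7,s8,s9,s11} splits into {s0,s3,s6,s7,s9,s11} and {s8}.
On input b, block {s0,s3,s6,s7,s9,s11} splits into {s0,s6,s9} and {s3,s11} and {s7}.
Refine {s0,s6,s9} on symbol a: members go to different blocks, giving {s0,s6} and {s9}.
On input b, block {s0,s6} splits into {s0} and {s6}.
No further refinement is possible. Final partition (8 blocks): {s0} | {s10} | {s1,s4} | {s8} | {s3,s11} | {s7} | {s9} | {s6}.
s6 and s10 end up in different blocks, so they are distinguishable. For instance, the string 'ε' is accepted from only s6.

No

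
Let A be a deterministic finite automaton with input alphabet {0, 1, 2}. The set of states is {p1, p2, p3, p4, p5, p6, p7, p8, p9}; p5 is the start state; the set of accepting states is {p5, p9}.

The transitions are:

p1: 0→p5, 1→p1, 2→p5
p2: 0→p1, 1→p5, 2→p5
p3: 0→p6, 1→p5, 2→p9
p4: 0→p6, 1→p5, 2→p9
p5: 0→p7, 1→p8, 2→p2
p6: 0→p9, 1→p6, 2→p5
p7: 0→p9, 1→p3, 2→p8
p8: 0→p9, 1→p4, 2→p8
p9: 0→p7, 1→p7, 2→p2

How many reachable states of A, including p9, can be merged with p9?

2

Every state is reachable, so we keep all 9.
P0 = {p5,p9} | {p1,p2,p3,p4,p6,p7,p8}.
Split {p1,p2,p3,p4,p6,p7,p8} by δ(·,0) → {p1,p6,p7,p8} and {p2,p3,p4}.
Split {p1,p6,p7,p8} by δ(·,1) → {p1,p6} and {p7,p8}.
No further refinement is possible. Final partition (4 blocks): {p5,p9} | {p1,p6} | {p2,p3,p4} | {p7,p8}.
The equivalence class containing p9 is {p5,p9}, of size 2.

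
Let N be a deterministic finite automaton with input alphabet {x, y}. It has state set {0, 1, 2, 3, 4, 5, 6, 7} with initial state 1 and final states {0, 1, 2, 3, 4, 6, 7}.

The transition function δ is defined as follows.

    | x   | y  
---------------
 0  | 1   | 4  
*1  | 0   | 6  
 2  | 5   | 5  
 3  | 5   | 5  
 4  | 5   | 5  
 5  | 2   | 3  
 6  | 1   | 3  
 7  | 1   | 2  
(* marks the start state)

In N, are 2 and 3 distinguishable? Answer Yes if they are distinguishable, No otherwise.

Reachable states from the start: {0,1,2,3,4,5,6}. Unreachable: {7} — drop them.
Initial partition by acceptance: {0,1,2,3,4,6} | {5}.
Refine {0,1,2,3,4,6} on symbol x: members go to different blocks, giving {0,1,6} and {2,3,4}.
Split {0,1,6} by δ(·,y) → {0,6} and {1}.
No further refinement is possible. Final partition (4 blocks): {0,6} | {5} | {2,3,4} | {1}.
2 and 3 lie in the same block of the stable partition, so they are equivalent — no string distinguishes them.

No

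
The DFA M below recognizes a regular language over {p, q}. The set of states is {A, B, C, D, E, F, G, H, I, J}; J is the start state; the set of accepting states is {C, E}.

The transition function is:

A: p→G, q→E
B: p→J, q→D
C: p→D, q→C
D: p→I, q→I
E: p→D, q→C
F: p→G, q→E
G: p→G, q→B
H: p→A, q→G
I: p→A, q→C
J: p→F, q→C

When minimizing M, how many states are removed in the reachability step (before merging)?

1

BFS from J reaches {A, B, C, D, E, F, G, I, J}; the 1 state(s) H are never visited.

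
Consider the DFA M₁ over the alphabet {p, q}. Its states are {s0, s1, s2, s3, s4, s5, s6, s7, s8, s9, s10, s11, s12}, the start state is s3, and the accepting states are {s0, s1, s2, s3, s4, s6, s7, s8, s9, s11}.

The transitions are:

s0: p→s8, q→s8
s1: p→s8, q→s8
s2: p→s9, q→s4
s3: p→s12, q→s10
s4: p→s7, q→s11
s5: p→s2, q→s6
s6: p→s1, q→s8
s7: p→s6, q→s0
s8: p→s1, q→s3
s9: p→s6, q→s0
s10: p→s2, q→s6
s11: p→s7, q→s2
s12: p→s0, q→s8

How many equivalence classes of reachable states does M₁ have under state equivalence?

First remove the unreachable states {s5}; 12 states remain.
Initial partition by acceptance: {s0,s1,s2,s3,s4,s6,s7,s8,s9,s11} | {s10,s12}.
On input p, block {s0,s1,s2,s3,s4,s6,s7,s8,s9,s11} splits into {s0,s1,s2,s4,s6,s7,s8,s9,s11} and {s3}.
Refine {s0,s1,s2,s4,s6,s7,s8,s9,s11} on symbol q: members go to different blocks, giving {s0,s1,s2,s4,s6,s7,s9,s11} and {s8}.
Split {s0,s1,s2,s4,s6,s7,s9,s11} by δ(·,p) → {s2,s4,s6,s7,s9,s11} and {s0,s1}.
On input p, block {s2,s4,s6,s7,s9,s11} splits into {s2,s4,s7,s9,s11} and {s6}.
Refine {s2,s4,s7,s9,s11} on symbol p: members go to different blocks, giving {s2,s4,s11} and {s7,s9}.
Refine {s10,s12} on symbol p: members go to different blocks, giving {s10} and {s12}.
No further refinement is possible. Final partition (8 blocks): {s2,s4,s11} | {s10} | {s3} | {s8} | {s0,s1} | {s6} | {s7,s9} | {s12}.

8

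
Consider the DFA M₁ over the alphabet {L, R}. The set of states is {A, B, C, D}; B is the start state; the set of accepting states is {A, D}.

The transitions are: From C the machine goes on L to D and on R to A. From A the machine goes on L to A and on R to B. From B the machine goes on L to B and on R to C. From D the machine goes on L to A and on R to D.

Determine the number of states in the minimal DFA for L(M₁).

4

Every state is reachable, so we keep all 4.
Initial partition by acceptance: {A,D} | {B,C}.
On input R, block {A,D} splits into {A} and {D}.
Split {B,C} by δ(·,L) → {B} and {C}.
No further refinement is possible. Final partition (4 blocks): {A} | {B} | {D} | {C}.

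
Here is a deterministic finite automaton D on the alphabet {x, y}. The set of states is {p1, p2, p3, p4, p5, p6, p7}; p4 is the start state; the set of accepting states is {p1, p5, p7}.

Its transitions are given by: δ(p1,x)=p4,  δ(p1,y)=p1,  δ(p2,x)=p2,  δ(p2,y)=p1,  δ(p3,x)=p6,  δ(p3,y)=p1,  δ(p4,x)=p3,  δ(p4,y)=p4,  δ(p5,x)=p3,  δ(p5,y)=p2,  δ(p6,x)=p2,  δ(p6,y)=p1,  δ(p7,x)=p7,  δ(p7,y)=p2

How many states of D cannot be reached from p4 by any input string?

No path from p4 leads to p5, p7; the other 5 states are all reachable.

2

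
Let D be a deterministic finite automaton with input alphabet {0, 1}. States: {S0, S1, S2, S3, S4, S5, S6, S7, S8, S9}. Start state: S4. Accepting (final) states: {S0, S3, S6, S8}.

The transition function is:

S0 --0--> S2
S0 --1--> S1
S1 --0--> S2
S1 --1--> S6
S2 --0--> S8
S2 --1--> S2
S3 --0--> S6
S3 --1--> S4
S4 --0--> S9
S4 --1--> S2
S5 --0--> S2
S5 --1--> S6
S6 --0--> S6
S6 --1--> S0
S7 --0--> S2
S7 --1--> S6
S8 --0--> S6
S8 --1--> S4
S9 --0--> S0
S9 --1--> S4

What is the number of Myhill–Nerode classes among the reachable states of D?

First remove the unreachable states {S3,S5,S7}; 7 states remain.
P0 = {S0,S6,S8} | {S1,S2,S4,S9}.
Refine {S0,S6,S8} on symbol 0: members go to different blocks, giving {S6,S8} and {S0}.
Refine {S6,S8} on symbol 1: members go to different blocks, giving {S6} and {S8}.
Split {S1,S2,S4,S9} by δ(·,0) → {S1,S4} and {S2} and {S9}.
On input 0, block {S1,S4} splits into {S1} and {S4}.
No further refinement is possible. Final partition (7 blocks): {S6} | {S1} | {S0} | {S8} | {S2} | {S9} | {S4}.

7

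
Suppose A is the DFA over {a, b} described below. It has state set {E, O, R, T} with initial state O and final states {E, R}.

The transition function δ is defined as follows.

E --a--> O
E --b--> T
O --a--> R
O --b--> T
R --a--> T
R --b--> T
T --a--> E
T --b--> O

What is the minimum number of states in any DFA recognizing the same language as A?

2

P0 = {E,R} | {O,T}.
No further refinement is possible. Final partition (2 blocks): {E,R} | {O,T}.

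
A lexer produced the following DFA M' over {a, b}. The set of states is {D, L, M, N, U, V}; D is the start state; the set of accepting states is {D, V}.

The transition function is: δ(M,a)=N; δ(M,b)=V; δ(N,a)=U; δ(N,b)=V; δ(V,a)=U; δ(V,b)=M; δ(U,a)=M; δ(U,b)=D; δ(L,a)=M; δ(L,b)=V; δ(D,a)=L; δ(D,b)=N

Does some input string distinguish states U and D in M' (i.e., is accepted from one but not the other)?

Yes

Every state is reachable, so we keep all 6.
P0 = {D,V} | {L,M,N,U}.
The partition is now stable with 2 blocks: {D,V} | {L,M,N,U}.
U and D end up in different blocks, so they are distinguishable. For instance, the string 'ε' is accepted from only D.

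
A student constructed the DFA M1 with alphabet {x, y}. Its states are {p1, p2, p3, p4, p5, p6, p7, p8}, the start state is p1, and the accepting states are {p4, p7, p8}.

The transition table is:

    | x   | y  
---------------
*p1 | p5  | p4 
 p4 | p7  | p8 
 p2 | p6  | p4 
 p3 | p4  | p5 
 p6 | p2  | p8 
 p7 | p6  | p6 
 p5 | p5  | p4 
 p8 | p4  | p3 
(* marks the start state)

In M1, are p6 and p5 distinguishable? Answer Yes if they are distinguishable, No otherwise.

Start with accepting vs non-accepting: {p4,p7,p8} | {p1,p2,p3,p5,p6}.
Split {p4,p7,p8} by δ(·,x) → {p4,p8} and {p7}.
Refine {p4,p8} on symbol x: members go to different blocks, giving {p4} and {p8}.
On input x, block {p1,p2,p3,p5,p6} splits into {p1,p2,p5,p6} and {p3}.
Refine {p1,p2,p5,p6} on symbol y: members go to different blocks, giving {p1,p2,p5} and {p6}.
Refine {p1,p2,p5} on symbol x: members go to different blocks, giving {p1,p5} and {p2}.
No further refinement is possible. Final partition (7 blocks): {p4} | {p1,p5} | {p7} | {p8} | {p3} | {p6} | {p2}.
p6 and p5 end up in different blocks, so they are distinguishable. For instance, the string 'yy' is accepted from only p5.

Yes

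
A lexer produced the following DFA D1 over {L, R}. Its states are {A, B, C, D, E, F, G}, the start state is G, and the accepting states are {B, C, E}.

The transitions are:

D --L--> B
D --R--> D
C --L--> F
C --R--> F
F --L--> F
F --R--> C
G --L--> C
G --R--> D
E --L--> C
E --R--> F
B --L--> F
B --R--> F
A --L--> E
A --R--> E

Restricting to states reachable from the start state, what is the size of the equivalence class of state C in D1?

Reachable states from the start: {B,C,D,F,G}. Unreachable: {A,E} — drop them.
Start with accepting vs non-accepting: {B,C} | {D,F,G}.
Split {D,F,G} by δ(·,L) → {D,G} and {F}.
The partition is now stable with 3 blocks: {B,C} | {D,G} | {F}.
State C belongs to the block {B,C}, which has 2 states.

2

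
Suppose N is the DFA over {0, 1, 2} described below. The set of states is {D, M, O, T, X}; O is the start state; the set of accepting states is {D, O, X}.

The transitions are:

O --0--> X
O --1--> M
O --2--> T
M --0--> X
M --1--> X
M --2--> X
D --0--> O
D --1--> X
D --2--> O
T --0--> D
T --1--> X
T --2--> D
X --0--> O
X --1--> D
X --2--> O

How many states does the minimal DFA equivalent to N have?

Start with accepting vs non-accepting: {D,O,X} | {M,T}.
Refine {D,O,X} on symbol 1: members go to different blocks, giving {D,X} and {O}.
The partition is now stable with 3 blocks: {D,X} | {M,T} | {O}.

3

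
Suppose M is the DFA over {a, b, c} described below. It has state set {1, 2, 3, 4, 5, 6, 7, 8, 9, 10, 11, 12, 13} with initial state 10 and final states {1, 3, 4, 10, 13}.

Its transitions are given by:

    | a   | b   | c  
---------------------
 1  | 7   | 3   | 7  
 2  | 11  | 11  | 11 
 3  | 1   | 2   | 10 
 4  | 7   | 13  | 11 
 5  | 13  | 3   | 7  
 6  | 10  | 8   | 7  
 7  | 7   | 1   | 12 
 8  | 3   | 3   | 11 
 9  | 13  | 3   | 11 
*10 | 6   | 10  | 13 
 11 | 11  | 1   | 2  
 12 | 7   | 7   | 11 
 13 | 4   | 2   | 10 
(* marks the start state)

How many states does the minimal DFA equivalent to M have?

7

States {5,9} cannot be reached from the start state, so discard them.
Start with accepting vs non-accepting: {1,3,4,10,13} | {2,6,7,8,11,12}.
On input a, block {1,3,4,10,13} splits into {1,4,10} and {3,13}.
Split {1,4,10} by δ(·,b) → {1,4} and {10}.
On input a, block {2,6,7,8,11,12} splits into {2,7,11,12} and {6} and {8}.
Split {2,7,11,12} by δ(·,b) → {2,12} and {7,11}.
No further refinement is possible. Final partition (7 blocks): {1,4} | {2,12} | {3,13} | {10} | {6} | {8} | {7,11}.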